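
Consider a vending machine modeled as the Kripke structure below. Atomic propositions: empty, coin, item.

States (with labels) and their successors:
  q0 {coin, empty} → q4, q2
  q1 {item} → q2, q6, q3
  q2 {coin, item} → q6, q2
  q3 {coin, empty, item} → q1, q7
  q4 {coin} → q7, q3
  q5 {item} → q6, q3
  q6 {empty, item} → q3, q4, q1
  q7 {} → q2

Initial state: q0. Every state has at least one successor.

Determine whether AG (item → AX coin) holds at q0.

Violated

States satisfying item → AX coin: {q0, q4, q7}.
States satisfying AG (item → AX coin): ∅.
q1 is reachable from q0 and violates item → AX coin, so AG fails at q0.
q0 ∉ Sat(AG (item → AX coin)).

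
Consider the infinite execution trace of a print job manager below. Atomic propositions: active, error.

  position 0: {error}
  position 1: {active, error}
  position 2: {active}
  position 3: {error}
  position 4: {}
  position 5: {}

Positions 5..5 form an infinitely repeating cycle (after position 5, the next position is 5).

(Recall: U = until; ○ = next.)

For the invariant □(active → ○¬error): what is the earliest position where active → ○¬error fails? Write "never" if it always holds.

2

Check active → ○¬error at each position in order: 0 ✓, 1 ✓.
At position 2 the labels are {active} and the next position 3 has {error}, so active → ○¬error is false there. This is the first violation.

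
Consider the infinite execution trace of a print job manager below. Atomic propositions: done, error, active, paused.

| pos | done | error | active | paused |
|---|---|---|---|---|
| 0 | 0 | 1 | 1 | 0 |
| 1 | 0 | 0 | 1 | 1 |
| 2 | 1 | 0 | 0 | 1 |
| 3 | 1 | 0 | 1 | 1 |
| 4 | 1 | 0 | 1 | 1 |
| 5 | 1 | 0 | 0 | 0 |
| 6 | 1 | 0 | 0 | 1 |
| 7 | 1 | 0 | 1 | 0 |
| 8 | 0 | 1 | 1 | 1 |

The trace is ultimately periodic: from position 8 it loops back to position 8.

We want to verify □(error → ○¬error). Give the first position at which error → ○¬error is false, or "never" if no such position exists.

Check error → ○¬error at each position in order: 0 ✓, 1 ✓, 2 ✓, 3 ✓, 4 ✓, 5 ✓, 6 ✓, 7 ✓.
At position 8 the labels are {active, error, paused} and the next position 8 has {active, error, paused}, so error → ○¬error is false there. This is the first violation.

8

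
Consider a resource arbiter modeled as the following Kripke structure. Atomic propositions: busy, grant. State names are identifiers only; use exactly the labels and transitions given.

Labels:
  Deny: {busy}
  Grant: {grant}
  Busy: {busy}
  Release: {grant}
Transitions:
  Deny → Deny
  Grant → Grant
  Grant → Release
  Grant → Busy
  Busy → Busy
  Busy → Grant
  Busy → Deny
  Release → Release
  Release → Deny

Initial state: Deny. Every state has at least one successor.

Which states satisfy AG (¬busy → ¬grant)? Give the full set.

{Deny}

States satisfying ¬busy → ¬grant: {Deny, Busy}.
States satisfying AG (¬busy → ¬grant): {Deny}.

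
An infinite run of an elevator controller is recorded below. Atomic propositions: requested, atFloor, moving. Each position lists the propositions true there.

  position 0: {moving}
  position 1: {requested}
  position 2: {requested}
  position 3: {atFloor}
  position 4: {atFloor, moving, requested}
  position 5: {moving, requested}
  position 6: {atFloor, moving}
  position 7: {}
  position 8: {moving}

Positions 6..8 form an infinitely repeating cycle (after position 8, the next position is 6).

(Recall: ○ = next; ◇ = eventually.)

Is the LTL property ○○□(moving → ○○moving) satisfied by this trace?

Violated

The position after 0 is 1; ○□(moving → ○○moving) is false there.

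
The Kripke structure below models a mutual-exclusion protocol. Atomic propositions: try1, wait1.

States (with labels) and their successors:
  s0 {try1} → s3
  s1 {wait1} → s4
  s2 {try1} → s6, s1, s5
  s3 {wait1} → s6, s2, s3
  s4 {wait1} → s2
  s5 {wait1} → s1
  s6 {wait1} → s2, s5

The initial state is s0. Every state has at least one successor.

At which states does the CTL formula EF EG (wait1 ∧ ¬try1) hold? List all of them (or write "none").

{s0, s3}

States satisfying EG (wait1 ∧ ¬try1): {s3}.
States satisfying EF EG (wait1 ∧ ¬try1): {s0, s3}.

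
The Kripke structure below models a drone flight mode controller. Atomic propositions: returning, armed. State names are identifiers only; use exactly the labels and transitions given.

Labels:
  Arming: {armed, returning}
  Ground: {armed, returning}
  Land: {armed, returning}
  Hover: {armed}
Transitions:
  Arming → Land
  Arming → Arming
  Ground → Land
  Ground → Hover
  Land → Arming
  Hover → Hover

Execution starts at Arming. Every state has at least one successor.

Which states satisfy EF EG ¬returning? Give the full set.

{Ground, Hover}

States satisfying EG ¬returning: {Hover}.
States satisfying EF EG ¬returning: {Ground, Hover}.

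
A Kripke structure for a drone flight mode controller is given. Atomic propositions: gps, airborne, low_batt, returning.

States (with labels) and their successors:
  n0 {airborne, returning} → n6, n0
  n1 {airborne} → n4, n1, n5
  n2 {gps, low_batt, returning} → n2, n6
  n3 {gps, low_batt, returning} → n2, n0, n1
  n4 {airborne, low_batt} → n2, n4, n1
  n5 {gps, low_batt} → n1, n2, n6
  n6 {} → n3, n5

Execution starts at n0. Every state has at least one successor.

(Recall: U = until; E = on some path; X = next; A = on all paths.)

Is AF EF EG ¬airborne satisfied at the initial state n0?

Satisfied

States satisfying EF EG ¬airborne: {n0, n1, n2, n3, n4, n5, n6}.
States satisfying AF EF EG ¬airborne: {n0, n1, n2, n3, n4, n5, n6}.
n0 ∈ Sat(AF EF EG ¬airborne).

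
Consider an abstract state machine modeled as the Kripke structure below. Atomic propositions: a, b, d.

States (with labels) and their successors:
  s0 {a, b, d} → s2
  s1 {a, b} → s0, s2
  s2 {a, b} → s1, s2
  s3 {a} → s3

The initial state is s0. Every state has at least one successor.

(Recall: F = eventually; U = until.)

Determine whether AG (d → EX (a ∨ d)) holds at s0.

Yes

States satisfying d → EX (a ∨ d): {s0, s1, s2, s3}.
States satisfying AG (d → EX (a ∨ d)): {s0, s1, s2, s3}.
Every state reachable from s0 satisfies d → EX (a ∨ d).
s0 ∈ Sat(AG (d → EX (a ∨ d))).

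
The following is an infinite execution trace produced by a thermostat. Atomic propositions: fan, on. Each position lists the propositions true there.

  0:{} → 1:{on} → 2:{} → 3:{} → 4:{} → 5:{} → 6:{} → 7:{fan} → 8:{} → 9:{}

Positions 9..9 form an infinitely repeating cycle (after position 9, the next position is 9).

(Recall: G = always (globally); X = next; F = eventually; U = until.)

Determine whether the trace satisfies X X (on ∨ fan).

No

The position after 0 is 1; X (on ∨ fan) is false there.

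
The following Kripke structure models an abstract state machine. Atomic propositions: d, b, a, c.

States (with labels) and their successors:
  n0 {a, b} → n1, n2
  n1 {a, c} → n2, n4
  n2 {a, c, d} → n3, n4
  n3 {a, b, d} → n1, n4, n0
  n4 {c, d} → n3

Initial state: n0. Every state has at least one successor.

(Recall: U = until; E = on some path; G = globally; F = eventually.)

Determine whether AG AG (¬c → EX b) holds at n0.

States satisfying AG (¬c → EX b): ∅.
States satisfying AG AG (¬c → EX b): ∅.
n0 is reachable from n0 and violates AG (¬c → EX b), so AG fails at n0.
n0 ∉ Sat(AG AG (¬c → EX b)).

Does not hold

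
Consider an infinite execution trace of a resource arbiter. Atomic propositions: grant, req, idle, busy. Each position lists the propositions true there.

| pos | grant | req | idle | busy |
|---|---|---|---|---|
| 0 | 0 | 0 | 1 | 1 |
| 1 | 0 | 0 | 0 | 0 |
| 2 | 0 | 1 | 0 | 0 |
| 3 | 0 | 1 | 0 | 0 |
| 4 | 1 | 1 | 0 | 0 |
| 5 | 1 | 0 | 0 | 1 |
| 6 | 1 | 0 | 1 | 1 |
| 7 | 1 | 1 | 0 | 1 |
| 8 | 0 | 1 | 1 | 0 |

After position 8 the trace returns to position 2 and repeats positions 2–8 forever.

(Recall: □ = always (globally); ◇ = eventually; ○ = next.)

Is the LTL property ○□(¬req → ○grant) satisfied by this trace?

The position after 0 is 1; □(¬req → ○grant) is false there.

No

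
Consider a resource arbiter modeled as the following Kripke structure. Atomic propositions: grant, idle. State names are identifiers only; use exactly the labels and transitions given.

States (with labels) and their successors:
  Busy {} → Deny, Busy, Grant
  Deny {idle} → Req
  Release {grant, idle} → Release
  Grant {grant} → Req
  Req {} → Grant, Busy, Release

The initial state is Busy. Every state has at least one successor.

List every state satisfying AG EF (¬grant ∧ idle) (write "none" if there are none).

none

States satisfying EF (¬grant ∧ idle): {Busy, Deny, Grant, Req}.
States satisfying AG EF (¬grant ∧ idle): ∅.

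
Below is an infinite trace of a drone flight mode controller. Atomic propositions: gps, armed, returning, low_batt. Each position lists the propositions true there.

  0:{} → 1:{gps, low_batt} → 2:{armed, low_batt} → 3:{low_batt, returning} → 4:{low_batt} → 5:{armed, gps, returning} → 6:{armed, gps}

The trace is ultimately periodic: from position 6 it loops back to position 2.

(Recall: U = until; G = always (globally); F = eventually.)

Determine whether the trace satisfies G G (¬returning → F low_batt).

G (¬returning → F low_batt) holds at every position 0..6, and those are all positions ever visited, so G G (¬returning → F low_batt) holds.

Holds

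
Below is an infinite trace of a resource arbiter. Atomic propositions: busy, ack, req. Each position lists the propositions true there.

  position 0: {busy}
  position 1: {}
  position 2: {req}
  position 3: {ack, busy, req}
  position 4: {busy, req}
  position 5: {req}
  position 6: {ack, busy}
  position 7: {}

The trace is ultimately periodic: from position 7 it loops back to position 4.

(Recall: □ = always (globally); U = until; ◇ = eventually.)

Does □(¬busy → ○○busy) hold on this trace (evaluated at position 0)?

¬busy → ○○busy must hold at every position from 0 onward. It fails at position 5, so □(¬busy → ○○busy) is false.
Positions where ¬busy holds: 1, 2, 5, 7.
Check ○○busy at each: 1→ok, 2→ok, 5→fails, 7→fails.

Does not hold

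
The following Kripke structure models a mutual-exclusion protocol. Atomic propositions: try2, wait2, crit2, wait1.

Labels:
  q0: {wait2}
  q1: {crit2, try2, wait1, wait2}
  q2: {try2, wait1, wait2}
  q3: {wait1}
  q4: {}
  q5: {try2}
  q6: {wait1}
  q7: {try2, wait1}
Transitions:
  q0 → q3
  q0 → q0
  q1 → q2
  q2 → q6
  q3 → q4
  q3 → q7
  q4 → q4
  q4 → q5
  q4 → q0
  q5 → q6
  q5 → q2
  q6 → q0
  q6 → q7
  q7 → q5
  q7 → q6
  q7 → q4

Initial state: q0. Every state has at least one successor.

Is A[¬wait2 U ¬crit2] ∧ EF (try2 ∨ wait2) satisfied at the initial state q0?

Holds

States satisfying ¬wait2: {q3, q4, q5, q6, q7}.
States satisfying ¬crit2: {q0, q2, q3, q4, q5, q6, q7}.
States satisfying A[¬wait2 U ¬crit2]: {q0, q2, q3, q4, q5, q6, q7}.
States satisfying try2 ∨ wait2: {q0, q1, q2, q5, q7}.
States satisfying EF (try2 ∨ wait2): {q0, q1, q2, q3, q4, q5, q6, q7}.
States satisfying A[¬wait2 U ¬crit2] ∧ EF (try2 ∨ wait2): {q0, q2, q3, q4, q5, q6, q7}.
q0 ∈ Sat(A[¬wait2 U ¬crit2] ∧ EF (try2 ∨ wait2)).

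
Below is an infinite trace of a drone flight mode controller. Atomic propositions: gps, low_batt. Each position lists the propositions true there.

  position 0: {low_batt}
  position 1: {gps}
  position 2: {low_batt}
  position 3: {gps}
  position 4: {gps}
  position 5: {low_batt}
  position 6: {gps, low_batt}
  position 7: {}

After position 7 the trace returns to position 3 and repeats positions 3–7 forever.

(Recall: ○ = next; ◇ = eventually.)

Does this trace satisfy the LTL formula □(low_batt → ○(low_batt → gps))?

low_batt → ○(low_batt → gps) holds at every position 0..7, and those are all positions ever visited, so □(low_batt → ○(low_batt → gps)) holds.
Positions where low_batt holds: 0, 2, 5, 6.
Check ○(low_batt → gps) at each: 0→ok, 2→ok, 5→ok, 6→ok.

Holds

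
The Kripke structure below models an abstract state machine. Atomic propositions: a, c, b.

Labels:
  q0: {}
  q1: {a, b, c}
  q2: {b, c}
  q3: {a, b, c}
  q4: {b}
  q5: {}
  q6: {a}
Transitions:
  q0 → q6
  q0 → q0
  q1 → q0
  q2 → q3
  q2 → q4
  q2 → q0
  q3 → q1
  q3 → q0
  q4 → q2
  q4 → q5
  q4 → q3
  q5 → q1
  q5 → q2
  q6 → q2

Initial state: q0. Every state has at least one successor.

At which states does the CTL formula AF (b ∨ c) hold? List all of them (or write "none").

{q1, q2, q3, q4, q5, q6}

States satisfying b ∨ c: {q1, q2, q3, q4}.
States satisfying AF (b ∨ c): {q1, q2, q3, q4, q5, q6}.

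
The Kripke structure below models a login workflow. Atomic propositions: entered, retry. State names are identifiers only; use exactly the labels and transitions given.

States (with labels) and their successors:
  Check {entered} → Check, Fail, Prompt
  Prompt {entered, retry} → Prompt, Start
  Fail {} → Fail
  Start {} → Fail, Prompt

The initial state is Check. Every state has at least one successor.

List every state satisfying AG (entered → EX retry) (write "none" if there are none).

{Check, Prompt, Fail, Start}

States satisfying entered → EX retry: {Check, Prompt, Fail, Start}.
States satisfying AG (entered → EX retry): {Check, Prompt, Fail, Start}.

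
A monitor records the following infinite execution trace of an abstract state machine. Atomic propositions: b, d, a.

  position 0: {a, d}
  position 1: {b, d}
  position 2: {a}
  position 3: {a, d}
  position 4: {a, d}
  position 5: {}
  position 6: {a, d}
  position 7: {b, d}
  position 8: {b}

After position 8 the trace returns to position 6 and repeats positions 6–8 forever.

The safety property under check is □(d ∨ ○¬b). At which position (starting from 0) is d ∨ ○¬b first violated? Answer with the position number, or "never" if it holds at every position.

d ∨ ○¬b holds at every position 0..8, and those are all the positions the trace ever visits, so the invariant □(d ∨ ○¬b) is never violated.

never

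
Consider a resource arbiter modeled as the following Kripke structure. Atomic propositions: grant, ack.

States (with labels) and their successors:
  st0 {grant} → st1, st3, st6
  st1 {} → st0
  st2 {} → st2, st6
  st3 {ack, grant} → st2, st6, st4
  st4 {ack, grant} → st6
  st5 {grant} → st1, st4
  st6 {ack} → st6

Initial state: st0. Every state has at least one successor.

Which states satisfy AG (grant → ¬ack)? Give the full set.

{st2, st6}

States satisfying grant → ¬ack: {st0, st1, st2, st5, st6}.
States satisfying AG (grant → ¬ack): {st2, st6}.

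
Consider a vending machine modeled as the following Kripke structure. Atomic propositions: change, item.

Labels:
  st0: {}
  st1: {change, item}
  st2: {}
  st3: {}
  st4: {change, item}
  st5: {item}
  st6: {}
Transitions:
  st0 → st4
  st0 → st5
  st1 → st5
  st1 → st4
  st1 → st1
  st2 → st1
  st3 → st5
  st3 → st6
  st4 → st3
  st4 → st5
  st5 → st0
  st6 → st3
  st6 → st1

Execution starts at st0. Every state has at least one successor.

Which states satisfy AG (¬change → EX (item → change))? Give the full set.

States satisfying ¬change → EX (item → change): {st0, st1, st2, st3, st4, st5, st6}.
States satisfying AG (¬change → EX (item → change)): {st0, st1, st2, st3, st4, st5, st6}.

{st0, st1, st2, st3, st4, st5, st6}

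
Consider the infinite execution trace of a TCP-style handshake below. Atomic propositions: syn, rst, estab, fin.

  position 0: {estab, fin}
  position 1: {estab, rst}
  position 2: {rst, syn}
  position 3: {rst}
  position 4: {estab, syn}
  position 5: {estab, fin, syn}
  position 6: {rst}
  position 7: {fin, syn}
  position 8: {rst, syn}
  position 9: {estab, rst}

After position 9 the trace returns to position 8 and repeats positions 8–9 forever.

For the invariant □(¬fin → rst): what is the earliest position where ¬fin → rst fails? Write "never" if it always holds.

Check ¬fin → rst at each position in order: 0 ✓, 1 ✓, 2 ✓, 3 ✓.
At position 4 the labels are {estab, syn}, so ¬fin → rst is false there. This is the first violation.

4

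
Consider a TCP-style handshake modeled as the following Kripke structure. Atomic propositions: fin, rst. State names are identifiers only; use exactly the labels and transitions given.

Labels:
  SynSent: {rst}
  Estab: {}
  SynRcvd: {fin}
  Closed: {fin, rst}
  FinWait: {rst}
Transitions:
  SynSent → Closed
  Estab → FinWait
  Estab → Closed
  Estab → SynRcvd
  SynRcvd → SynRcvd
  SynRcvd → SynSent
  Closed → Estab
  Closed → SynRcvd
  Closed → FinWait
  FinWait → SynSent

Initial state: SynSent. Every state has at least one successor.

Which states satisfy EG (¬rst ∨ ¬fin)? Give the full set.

{Estab, SynRcvd}

States satisfying ¬rst ∨ ¬fin: {SynSent, Estab, SynRcvd, FinWait}.
States satisfying EG (¬rst ∨ ¬fin): {Estab, SynRcvd}.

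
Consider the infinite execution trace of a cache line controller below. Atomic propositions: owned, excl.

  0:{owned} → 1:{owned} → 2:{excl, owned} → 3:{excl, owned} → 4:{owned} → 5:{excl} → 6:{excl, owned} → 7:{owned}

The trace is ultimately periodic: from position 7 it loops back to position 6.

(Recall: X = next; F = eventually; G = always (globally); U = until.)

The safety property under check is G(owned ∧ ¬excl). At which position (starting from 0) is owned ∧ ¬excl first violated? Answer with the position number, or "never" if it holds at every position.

Check owned ∧ ¬excl at each position in order: 0 ✓, 1 ✓.
At position 2 the labels are {excl, owned}, so owned ∧ ¬excl is false there. This is the first violation.

2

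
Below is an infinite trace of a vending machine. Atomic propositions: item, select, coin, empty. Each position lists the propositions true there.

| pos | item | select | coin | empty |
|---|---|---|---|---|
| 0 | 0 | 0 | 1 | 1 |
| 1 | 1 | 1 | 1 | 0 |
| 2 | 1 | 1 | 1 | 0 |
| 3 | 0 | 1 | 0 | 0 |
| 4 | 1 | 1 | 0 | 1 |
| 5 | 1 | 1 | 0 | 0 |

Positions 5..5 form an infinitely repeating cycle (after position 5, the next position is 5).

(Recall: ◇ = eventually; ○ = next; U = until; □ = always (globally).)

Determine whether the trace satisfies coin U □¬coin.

Yes

Walking from position 0: □¬coin first holds at position 3, and coin holds at every earlier position along the way, so coin U □¬coin holds.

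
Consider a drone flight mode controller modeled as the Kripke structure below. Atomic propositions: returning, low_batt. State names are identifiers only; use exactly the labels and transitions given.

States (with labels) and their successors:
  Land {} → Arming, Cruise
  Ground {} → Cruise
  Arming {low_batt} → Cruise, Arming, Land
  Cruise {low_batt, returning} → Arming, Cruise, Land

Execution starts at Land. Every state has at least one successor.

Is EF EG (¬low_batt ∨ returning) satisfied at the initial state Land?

Holds

States satisfying EG (¬low_batt ∨ returning): {Land, Ground, Cruise}.
States satisfying EF EG (¬low_batt ∨ returning): {Land, Ground, Arming, Cruise}.
Some path from Land reaches a state where EG (¬low_batt ∨ returning) holds.
Land ∈ Sat(EF EG (¬low_batt ∨ returning)).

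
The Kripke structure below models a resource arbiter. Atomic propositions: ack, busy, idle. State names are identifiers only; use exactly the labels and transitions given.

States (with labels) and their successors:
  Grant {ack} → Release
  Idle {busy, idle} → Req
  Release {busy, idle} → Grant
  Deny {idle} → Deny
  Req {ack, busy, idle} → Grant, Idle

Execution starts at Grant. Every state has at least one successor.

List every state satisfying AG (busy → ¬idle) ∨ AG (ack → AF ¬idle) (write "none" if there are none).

States satisfying busy → ¬idle: {Grant, Deny}.
States satisfying AG (busy → ¬idle): {Deny}.
States satisfying ack → AF ¬idle: {Grant, Idle, Release, Deny}.
States satisfying AG (ack → AF ¬idle): {Grant, Release, Deny}.
States satisfying AG (busy → ¬idle) ∨ AG (ack → AF ¬idle): {Grant, Release, Deny}.

{Grant, Release, Deny}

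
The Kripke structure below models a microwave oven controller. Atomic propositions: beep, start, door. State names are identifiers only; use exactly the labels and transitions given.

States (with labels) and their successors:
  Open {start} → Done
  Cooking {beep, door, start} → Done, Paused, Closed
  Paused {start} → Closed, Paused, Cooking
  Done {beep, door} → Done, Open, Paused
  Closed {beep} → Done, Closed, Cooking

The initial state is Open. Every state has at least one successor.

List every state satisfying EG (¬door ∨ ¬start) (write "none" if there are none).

{Open, Paused, Done, Closed}

States satisfying ¬door ∨ ¬start: {Open, Paused, Done, Closed}.
States satisfying EG (¬door ∨ ¬start): {Open, Paused, Done, Closed}.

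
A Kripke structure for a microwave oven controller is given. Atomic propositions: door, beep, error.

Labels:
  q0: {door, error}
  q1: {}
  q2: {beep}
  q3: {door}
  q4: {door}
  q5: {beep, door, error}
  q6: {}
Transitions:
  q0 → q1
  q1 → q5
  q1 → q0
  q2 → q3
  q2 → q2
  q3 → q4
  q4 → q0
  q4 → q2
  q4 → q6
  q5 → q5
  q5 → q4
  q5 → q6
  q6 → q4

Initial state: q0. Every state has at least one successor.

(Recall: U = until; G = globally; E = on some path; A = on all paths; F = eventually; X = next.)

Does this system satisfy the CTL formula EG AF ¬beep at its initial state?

States satisfying AF ¬beep: {q0, q1, q3, q4, q6}.
States satisfying EG AF ¬beep: {q0, q1, q3, q4, q6}.
q0 ∈ Sat(EG AF ¬beep).

Satisfied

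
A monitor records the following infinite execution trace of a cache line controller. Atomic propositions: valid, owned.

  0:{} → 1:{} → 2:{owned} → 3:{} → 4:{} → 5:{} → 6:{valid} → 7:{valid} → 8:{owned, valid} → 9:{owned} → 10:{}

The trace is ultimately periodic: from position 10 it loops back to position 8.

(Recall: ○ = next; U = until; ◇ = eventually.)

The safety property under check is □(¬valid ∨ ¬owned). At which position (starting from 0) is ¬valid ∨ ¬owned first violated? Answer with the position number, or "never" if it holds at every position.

Check ¬valid ∨ ¬owned at each position in order: 0 ✓, 1 ✓, 2 ✓, 3 ✓, 4 ✓, 5 ✓, 6 ✓, 7 ✓.
At position 8 the labels are {owned, valid}, so ¬valid ∨ ¬owned is false there. This is the first violation.

8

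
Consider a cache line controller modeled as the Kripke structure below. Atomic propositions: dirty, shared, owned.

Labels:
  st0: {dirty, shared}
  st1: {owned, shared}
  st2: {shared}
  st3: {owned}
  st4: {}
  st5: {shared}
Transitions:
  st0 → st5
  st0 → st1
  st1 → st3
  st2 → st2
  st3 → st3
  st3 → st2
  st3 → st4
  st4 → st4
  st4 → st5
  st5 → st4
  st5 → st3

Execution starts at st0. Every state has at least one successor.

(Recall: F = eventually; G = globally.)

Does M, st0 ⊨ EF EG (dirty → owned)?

Yes

States satisfying EG (dirty → owned): {st1, st2, st3, st4, st5}.
States satisfying EF EG (dirty → owned): {st0, st1, st2, st3, st4, st5}.
Some path from st0 reaches a state where EG (dirty → owned) holds.
st0 ∈ Sat(EF EG (dirty → owned)).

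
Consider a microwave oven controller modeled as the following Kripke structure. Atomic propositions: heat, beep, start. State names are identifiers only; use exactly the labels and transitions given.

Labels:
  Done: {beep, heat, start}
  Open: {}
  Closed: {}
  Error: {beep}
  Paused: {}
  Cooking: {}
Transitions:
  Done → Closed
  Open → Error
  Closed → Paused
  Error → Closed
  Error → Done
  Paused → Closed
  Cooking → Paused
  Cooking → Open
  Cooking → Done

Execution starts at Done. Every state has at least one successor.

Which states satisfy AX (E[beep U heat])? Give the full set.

{Open}

States satisfying E[beep U heat]: {Done, Error}.
States satisfying AX (E[beep U heat]): {Open}.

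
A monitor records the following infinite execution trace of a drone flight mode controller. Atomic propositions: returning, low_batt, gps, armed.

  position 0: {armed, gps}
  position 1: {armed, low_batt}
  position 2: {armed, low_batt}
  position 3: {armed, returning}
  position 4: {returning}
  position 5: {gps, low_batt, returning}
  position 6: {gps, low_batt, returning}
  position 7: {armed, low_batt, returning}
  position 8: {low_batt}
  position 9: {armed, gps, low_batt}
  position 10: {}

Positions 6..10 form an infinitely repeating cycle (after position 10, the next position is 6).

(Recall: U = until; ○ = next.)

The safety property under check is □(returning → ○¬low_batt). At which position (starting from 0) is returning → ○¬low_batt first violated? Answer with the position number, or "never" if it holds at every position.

4

Check returning → ○¬low_batt at each position in order: 0 ✓, 1 ✓, 2 ✓, 3 ✓.
At position 4 the labels are {returning} and the next position 5 has {gps, low_batt, returning}, so returning → ○¬low_batt is false there. This is the first violation.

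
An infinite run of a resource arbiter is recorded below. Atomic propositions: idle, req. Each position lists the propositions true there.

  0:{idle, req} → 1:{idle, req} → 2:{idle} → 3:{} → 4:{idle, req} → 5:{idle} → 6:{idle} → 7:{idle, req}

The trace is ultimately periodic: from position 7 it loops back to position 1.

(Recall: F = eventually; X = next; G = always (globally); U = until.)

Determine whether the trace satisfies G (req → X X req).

Does not hold

req → X X req must hold at every position from 0 onward. It fails at position 0, so G (req → X X req) is false.
Positions where req holds: 0, 1, 4, 7.
Check X X req at each: 0→fails, 1→fails, 4→fails, 7→fails.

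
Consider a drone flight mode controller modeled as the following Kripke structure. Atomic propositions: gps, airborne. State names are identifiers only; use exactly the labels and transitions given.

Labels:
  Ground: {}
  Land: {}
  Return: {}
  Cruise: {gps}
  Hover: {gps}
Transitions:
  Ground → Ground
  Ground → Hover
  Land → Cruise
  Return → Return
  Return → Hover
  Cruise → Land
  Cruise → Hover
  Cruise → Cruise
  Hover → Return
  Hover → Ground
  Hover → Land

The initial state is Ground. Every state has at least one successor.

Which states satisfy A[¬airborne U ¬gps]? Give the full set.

{Ground, Land, Return, Hover}

States satisfying ¬airborne: {Ground, Land, Return, Cruise, Hover}.
States satisfying ¬gps: {Ground, Land, Return}.
States satisfying A[¬airborne U ¬gps]: {Ground, Land, Return, Hover}.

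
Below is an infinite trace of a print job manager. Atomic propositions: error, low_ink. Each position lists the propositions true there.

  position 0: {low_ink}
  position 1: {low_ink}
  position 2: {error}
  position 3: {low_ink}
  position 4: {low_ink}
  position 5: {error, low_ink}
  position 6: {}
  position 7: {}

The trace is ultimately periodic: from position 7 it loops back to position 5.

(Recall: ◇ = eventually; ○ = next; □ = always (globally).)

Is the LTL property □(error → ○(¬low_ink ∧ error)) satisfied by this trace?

error → ○(¬low_ink ∧ error) must hold at every position from 0 onward. It fails at position 2, so □(error → ○(¬low_ink ∧ error)) is false.
Positions where error holds: 2, 5.
Check ○(¬low_ink ∧ error) at each: 2→fails, 5→fails.

No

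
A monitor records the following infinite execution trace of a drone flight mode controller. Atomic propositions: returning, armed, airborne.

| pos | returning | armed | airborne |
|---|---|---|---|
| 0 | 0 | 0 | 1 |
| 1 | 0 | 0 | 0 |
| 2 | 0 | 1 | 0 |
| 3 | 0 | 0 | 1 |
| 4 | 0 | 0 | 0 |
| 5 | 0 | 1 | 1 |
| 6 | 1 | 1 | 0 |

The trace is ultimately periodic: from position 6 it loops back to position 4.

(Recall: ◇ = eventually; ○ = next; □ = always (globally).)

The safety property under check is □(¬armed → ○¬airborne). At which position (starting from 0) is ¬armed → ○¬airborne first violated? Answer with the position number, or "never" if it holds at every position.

4

Check ¬armed → ○¬airborne at each position in order: 0 ✓, 1 ✓, 2 ✓, 3 ✓.
At position 4 the labels are {} and the next position 5 has {airborne, armed}, so ¬armed → ○¬airborne is false there. This is the first violation.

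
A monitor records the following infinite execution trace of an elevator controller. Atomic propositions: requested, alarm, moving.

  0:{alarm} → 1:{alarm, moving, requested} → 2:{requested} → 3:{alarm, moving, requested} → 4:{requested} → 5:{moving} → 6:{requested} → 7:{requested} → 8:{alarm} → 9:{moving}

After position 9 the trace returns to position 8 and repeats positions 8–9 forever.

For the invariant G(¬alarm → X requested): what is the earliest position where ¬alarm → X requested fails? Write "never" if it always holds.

4

Check ¬alarm → X requested at each position in order: 0 ✓, 1 ✓, 2 ✓, 3 ✓.
At position 4 the labels are {requested} and the next position 5 has {moving}, so ¬alarm → X requested is false there. This is the first violation.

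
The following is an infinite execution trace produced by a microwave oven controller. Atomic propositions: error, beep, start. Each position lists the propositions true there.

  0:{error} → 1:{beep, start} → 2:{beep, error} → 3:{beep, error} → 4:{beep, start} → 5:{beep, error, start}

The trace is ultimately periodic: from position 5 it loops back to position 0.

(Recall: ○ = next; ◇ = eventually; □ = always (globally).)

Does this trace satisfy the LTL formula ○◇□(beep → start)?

Does not hold

The position after 0 is 1; ◇□(beep → start) is false there.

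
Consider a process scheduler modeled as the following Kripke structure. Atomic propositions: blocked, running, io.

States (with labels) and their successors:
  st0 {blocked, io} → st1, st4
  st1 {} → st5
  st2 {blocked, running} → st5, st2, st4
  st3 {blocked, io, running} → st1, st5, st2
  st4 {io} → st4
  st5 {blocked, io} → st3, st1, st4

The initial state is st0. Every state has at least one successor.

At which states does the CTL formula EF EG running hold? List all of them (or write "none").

States satisfying EG running: {st2, st3}.
States satisfying EF EG running: {st0, st1, st2, st3, st5}.

{st0, st1, st2, st3, st5}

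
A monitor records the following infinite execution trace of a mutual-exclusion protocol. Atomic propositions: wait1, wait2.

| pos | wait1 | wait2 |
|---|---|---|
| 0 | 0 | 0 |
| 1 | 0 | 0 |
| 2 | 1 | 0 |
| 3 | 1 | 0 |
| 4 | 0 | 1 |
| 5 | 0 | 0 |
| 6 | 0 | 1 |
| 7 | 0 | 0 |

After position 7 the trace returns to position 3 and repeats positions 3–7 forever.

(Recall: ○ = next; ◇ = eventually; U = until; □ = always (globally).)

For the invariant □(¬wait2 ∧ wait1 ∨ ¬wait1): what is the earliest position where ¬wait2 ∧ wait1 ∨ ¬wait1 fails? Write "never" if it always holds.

¬wait2 ∧ wait1 ∨ ¬wait1 holds at every position 0..7, and those are all the positions the trace ever visits, so the invariant □(¬wait2 ∧ wait1 ∨ ¬wait1) is never violated.

never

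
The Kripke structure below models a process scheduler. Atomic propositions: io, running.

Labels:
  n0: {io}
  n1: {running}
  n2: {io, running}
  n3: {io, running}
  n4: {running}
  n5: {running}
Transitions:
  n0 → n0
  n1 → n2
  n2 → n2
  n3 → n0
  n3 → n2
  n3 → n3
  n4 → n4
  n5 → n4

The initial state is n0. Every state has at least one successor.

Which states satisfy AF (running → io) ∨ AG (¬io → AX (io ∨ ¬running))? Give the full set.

{n0, n1, n2, n3}

States satisfying running → io: {n0, n2, n3}.
States satisfying AF (running → io): {n0, n1, n2, n3}.
States satisfying ¬io → AX (io ∨ ¬running): {n0, n1, n2, n3}.
States satisfying AG (¬io → AX (io ∨ ¬running)): {n0, n1, n2, n3}.
States satisfying AF (running → io) ∨ AG (¬io → AX (io ∨ ¬running)): {n0, n1, n2, n3}.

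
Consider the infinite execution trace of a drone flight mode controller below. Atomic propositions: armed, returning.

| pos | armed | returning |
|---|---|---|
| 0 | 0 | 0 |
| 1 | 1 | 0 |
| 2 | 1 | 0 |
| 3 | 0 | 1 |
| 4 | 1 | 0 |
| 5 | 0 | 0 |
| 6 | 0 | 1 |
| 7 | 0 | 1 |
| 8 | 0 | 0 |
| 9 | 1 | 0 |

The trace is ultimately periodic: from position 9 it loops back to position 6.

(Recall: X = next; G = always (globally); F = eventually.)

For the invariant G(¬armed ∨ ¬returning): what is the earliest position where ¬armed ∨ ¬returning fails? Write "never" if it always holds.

¬armed ∨ ¬returning holds at every position 0..9, and those are all the positions the trace ever visits, so the invariant G(¬armed ∨ ¬returning) is never violated.

never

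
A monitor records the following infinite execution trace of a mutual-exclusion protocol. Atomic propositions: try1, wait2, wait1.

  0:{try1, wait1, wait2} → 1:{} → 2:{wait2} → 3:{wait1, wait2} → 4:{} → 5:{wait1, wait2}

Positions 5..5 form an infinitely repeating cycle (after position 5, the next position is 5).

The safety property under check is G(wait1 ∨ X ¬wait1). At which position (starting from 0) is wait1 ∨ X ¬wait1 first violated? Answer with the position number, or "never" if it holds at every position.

2

Check wait1 ∨ X ¬wait1 at each position in order: 0 ✓, 1 ✓.
At position 2 the labels are {wait2} and the next position 3 has {wait1, wait2}, so wait1 ∨ X ¬wait1 is false there. This is the first violation.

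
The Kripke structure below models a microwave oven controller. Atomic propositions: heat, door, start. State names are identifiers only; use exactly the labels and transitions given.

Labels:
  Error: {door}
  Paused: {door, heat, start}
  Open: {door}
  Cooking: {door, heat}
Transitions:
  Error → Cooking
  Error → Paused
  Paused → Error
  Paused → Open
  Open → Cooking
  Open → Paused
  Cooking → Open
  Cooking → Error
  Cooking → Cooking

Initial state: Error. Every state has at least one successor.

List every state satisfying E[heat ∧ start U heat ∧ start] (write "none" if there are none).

{Paused}

States satisfying heat ∧ start: {Paused}.
States satisfying E[heat ∧ start U heat ∧ start]: {Paused}.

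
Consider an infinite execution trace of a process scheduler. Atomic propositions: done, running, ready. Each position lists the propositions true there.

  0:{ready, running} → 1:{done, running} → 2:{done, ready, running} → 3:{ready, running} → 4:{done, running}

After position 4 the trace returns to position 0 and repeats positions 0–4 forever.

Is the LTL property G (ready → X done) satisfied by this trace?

No

ready → X done must hold at every position from 0 onward. It fails at position 2, so G (ready → X done) is false.
Positions where ready holds: 0, 2, 3.
Check X done at each: 0→ok, 2→fails, 3→ok.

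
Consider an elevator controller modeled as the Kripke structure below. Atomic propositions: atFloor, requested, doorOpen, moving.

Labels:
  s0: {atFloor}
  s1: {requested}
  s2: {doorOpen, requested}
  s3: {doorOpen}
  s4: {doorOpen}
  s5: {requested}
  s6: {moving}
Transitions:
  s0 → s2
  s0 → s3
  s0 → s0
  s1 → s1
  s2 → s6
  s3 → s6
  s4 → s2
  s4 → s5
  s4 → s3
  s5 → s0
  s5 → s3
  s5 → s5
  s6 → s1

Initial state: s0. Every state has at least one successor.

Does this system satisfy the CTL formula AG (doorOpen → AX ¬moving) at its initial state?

States satisfying doorOpen → AX ¬moving: {s0, s1, s4, s5, s6}.
States satisfying AG (doorOpen → AX ¬moving): {s1, s6}.
s2 is reachable from s0 and violates doorOpen → AX ¬moving, so AG fails at s0.
s0 ∉ Sat(AG (doorOpen → AX ¬moving)).

No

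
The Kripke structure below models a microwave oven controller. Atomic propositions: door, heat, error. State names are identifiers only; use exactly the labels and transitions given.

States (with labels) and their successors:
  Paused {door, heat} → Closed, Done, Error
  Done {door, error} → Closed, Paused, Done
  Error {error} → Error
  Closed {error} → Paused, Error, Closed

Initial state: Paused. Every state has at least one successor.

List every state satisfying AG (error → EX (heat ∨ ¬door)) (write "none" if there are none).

States satisfying error → EX (heat ∨ ¬door): {Paused, Done, Error, Closed}.
States satisfying AG (error → EX (heat ∨ ¬door)): {Paused, Done, Error, Closed}.

{Paused, Done, Error, Closed}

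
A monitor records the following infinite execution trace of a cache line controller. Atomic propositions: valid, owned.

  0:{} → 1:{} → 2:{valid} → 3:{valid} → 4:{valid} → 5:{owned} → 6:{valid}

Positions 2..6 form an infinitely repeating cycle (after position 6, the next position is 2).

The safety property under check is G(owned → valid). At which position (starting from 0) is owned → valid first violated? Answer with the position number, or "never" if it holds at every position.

Check owned → valid at each position in order: 0 ✓, 1 ✓, 2 ✓, 3 ✓, 4 ✓.
At position 5 the labels are {owned}, so owned → valid is false there. This is the first violation.

5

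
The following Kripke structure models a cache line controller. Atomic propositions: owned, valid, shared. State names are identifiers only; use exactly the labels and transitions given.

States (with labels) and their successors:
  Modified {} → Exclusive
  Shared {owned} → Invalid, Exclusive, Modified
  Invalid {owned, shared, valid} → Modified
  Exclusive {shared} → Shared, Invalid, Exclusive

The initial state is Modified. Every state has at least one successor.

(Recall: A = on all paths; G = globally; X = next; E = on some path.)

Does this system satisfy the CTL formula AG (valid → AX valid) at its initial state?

States satisfying valid → AX valid: {Modified, Shared, Exclusive}.
States satisfying AG (valid → AX valid): ∅.
Invalid is reachable from Modified and violates valid → AX valid, so AG fails at Modified.
Modified ∉ Sat(AG (valid → AX valid)).

Violated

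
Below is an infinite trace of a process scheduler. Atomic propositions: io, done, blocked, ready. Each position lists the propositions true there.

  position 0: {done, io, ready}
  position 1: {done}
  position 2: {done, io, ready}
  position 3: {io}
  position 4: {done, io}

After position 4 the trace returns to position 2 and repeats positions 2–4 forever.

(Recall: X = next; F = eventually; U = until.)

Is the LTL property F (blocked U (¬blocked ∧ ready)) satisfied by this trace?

blocked U (¬blocked ∧ ready) holds at position 0, which is reachable from 0, so F (blocked U (¬blocked ∧ ready)) holds.

Yes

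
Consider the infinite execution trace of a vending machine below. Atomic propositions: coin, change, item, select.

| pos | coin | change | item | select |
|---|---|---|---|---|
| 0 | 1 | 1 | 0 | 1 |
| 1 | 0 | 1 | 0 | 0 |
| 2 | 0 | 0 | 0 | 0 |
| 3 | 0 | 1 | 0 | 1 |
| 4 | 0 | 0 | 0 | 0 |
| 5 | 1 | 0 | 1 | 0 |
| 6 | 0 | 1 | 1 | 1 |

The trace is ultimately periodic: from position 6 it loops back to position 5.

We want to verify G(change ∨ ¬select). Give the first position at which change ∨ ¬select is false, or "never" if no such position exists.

never

change ∨ ¬select holds at every position 0..6, and those are all the positions the trace ever visits, so the invariant G(change ∨ ¬select) is never violated.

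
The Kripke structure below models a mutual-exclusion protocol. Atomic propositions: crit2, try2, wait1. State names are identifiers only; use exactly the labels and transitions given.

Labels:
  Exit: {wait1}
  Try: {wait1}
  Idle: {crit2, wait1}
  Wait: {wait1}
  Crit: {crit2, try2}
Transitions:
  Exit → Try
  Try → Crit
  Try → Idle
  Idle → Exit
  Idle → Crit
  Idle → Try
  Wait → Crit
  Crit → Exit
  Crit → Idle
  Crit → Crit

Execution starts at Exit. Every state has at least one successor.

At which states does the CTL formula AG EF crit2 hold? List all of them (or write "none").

{Exit, Try, Idle, Wait, Crit}

States satisfying EF crit2: {Exit, Try, Idle, Wait, Crit}.
States satisfying AG EF crit2: {Exit, Try, Idle, Wait, Crit}.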